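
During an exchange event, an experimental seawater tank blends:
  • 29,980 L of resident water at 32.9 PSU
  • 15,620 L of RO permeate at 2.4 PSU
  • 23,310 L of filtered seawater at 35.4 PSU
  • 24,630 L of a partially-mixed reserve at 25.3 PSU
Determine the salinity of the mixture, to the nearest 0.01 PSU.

26.43 PSU

Total salt / total volume:
salt = 29,980×32.9 + 15,620×2.4 + 23,310×35.4 + 24,630×25.3 = 986,342 + 37,488 + 825,174 + 623,139 = 2,472,143
volume = 29,980 + 15,620 + 23,310 + 24,630 = 93,540 L
S = 2,472,143 / 93,540 = 26.4287 PSU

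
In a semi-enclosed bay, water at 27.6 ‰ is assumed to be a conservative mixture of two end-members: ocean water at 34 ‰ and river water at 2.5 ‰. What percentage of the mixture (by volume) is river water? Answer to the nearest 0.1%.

20.3%

Let f be the freshwater fraction. Salt balance per unit volume:
f×2.5 + (1−f)×34 = 27.6
f = (34 − 27.6) / (34 − 2.5) = 6.4/31.5 = 0.2032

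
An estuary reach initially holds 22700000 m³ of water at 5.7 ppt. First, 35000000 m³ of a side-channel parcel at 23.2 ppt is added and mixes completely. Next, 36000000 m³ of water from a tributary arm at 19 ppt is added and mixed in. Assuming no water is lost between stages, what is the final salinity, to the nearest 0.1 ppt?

17.3 ppt

Weighted by volume,
Initial salt = 22,700,000×5.7 = 129,390,000
After stage 1: salt = 129,390,000 + 35,000,000×23.2 = 941,390,000; volume = 57,700,000 m³; S = 16.315 ppt
After stage 2: salt = 941,390,000 + 36,000,000×19 = 1,625,390,000; volume = 93,700,000 m³
S = 1,625,390,000 / 93,700,000 = 17.3467 ppt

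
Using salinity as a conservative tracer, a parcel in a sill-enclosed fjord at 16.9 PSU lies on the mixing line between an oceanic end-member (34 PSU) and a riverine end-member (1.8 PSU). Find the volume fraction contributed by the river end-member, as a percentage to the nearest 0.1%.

Let f be the freshwater fraction. Salt balance per unit volume:
f×1.8 + (1−f)×34 = 16.9
f = (34 − 16.9) / (34 − 1.8) = 17.1/32.2 = 0.5311

53.1%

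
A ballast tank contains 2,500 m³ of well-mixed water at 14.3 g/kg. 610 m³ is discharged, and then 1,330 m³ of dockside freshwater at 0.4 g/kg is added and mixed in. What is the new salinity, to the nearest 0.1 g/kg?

Remaining after removal: 1,890 m³ at 14.3 g/kg (salt = 27,027)
After addition: salt = 27,027 + 1,330×0.4 = 27,559; volume = 3,220 m³
S = 27,559 / 3,220 = 8.5587 g/kg

8.6 g/kg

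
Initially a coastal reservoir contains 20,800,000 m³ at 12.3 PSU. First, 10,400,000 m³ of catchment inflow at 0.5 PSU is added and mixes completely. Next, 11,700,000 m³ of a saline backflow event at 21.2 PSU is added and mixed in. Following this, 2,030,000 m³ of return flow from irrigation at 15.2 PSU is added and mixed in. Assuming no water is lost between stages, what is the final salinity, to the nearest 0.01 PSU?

By conservation of dissolved salt,
Initial salt = 20,800,000×12.3 = 255,840,000
After stage 1: salt = 255,840,000 + 10,400,000×0.5 = 261,040,000; volume = 31,200,000 m³; S = 8.367 PSU
After stage 2: salt = 261,040,000 + 11,700,000×21.2 = 509,080,000; volume = 42,900,000 m³; S = 11.867 PSU
After stage 3: salt = 509,080,000 + 2,030,000×15.2 = 539,936,000; volume = 44,930,000 m³
S = 539,936,000 / 44,930,000 = 12.0173 PSU

12.02 PSU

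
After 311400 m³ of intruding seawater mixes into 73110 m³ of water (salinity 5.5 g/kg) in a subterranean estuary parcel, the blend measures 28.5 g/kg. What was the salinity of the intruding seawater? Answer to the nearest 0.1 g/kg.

Salt balance: 73,110×5.5 + 311,400×S = 384,510×28.5
402,105 + 311,400·S = 10,958,535
S = (10,958,535 − 402,105) / 311,400 = 33.8999 g/kg

33.9 g/kg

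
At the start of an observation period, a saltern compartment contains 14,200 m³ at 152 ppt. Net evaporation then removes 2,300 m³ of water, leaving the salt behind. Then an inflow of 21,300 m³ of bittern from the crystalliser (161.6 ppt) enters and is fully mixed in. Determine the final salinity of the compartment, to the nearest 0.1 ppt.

After evaporation: salt = 14,200×152 = 2,158,400; volume = 14,200 − 2,300 = 11,900 m³
After mixing: salt = 2,158,400 + 21,300×161.6 = 5,600,480; volume = 11,900 + 21,300 = 33,200 m³
S = 5,600,480 / 33,200 = 168.6892 ppt

168.7 ppt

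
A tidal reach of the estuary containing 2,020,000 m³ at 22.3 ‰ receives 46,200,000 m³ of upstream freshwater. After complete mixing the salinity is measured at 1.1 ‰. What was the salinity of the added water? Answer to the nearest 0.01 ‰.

0.17 ‰

Salt balance: 2,020,000×22.3 + 46,200,000×S = 48,220,000×1.1
45,046,000 + 46,200,000·S = 53,042,000
S = (53,042,000 − 45,046,000) / 46,200,000 = 0.1731 ‰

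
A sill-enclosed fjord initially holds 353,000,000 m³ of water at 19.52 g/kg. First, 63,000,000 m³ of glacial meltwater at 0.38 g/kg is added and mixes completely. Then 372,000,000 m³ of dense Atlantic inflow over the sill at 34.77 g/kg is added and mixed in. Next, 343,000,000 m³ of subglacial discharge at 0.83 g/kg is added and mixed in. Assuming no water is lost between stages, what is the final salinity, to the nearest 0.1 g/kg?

Weighted by volume,
Initial salt = 353,000,000×19.52 = 6,890,560,000
After stage 1: salt = 6,890,560,000 + 63,000,000×0.38 = 6,914,500,000; volume = 416,000,000 m³; S = 16.621 g/kg
After stage 2: salt = 6,914,500,000 + 372,000,000×34.77 = 19,848,940,000; volume = 788,000,000 m³; S = 25.189 g/kg
After stage 3: salt = 19,848,940,000 + 343,000,000×0.83 = 20,133,630,000; volume = 1,131,000,000 m³
S = 20,133,630,000 / 1,131,000,000 = 17.8016 g/kg

17.8 g/kg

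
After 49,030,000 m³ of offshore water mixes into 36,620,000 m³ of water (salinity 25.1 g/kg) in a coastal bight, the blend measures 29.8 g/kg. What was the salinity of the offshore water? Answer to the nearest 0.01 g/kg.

33.31 g/kg

Salt balance: 36,620,000×25.1 + 49,030,000×S = 85,650,000×29.8
919,162,000 + 49,030,000·S = 2,552,370,000
S = (2,552,370,000 − 919,162,000) / 49,030,000 = 33.3104 g/kg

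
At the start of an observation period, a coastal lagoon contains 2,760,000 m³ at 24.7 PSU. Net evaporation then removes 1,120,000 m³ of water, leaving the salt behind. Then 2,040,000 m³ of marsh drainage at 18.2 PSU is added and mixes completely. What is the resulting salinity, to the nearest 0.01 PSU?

28.61 PSU

After evaporation: salt = 2,760,000×24.7 = 68,172,000; volume = 2,760,000 − 1,120,000 = 1,640,000 m³
After mixing: salt = 68,172,000 + 2,040,000×18.2 = 105,300,000; volume = 1,640,000 + 2,040,000 = 3,680,000 m³
S = 105,300,000 / 3,680,000 = 28.6141 PSU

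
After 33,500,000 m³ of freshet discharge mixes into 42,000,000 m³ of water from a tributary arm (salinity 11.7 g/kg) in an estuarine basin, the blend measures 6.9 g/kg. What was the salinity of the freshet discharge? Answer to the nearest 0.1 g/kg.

Salt balance: 42,000,000×11.7 + 33,500,000×S = 75,500,000×6.9
491,400,000 + 33,500,000·S = 520,950,000
S = (520,950,000 − 491,400,000) / 33,500,000 = 0.8821 g/kg

0.9 g/kg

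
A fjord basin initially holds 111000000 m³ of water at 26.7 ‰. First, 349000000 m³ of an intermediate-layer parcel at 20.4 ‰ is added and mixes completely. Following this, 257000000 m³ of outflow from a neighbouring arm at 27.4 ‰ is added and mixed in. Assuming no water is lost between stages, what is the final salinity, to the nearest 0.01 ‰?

Weighted by volume,
Initial salt = 111,000,000×26.7 = 2,963,700,000
After stage 1: salt = 2,963,700,000 + 349,000,000×20.4 = 10,083,300,000; volume = 460,000,000 m³; S = 21.92 ‰
After stage 2: salt = 10,083,300,000 + 257,000,000×27.4 = 17,125,100,000; volume = 717,000,000 m³
S = 17,125,100,000 / 717,000,000 = 23.8844 ‰

23.88 ‰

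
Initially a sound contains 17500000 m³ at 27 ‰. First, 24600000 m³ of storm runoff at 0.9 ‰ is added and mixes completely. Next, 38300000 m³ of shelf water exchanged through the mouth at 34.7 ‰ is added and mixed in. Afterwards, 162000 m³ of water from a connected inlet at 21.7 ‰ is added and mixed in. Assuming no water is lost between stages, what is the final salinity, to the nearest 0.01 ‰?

22.68 ‰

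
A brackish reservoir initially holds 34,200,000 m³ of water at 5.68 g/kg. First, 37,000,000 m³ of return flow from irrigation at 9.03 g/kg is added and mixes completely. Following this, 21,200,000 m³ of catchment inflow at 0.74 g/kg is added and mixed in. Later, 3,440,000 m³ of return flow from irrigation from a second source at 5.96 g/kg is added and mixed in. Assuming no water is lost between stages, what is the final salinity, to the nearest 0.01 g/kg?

5.89 g/kg

Salt balance:
Initial salt = 34,200,000×5.68 = 194,256,000
After stage 1: salt = 194,256,000 + 37,000,000×9.03 = 528,366,000; volume = 71,200,000 m³; S = 7.421 g/kg
After stage 2: salt = 528,366,000 + 21,200,000×0.74 = 544,054,000; volume = 92,400,000 m³; S = 5.888 g/kg
After stage 3: salt = 544,054,000 + 3,440,000×5.96 = 564,556,400; volume = 95,840,000 m³
S = 564,556,400 / 95,840,000 = 5.8906 g/kg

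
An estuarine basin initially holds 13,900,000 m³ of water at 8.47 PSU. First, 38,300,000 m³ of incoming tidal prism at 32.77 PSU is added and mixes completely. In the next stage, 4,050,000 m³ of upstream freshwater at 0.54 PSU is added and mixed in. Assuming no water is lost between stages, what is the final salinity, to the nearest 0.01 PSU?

Salt balance:
Initial salt = 13,900,000×8.47 = 117,733,000
After stage 1: salt = 117,733,000 + 38,300,000×32.77 = 1,372,824,000; volume = 52,200,000 m³; S = 26.299 PSU
After stage 2: salt = 1,372,824,000 + 4,050,000×0.54 = 1,375,011,000; volume = 56,250,000 m³
S = 1,375,011,000 / 56,250,000 = 24.4446 PSU

24.44 PSU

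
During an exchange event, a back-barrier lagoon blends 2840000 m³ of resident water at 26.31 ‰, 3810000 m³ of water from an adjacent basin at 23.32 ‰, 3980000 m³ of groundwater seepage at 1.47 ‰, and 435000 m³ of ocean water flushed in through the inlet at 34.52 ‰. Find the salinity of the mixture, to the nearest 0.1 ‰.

By conservation of dissolved salt,
salt = 2,840,000×26.31 + 3,810,000×23.32 + 3,980,000×1.47 + 435,000×34.52 = 74,720,400 + 88,849,200 + 5,850,600 + 15,016,200 = 184,436,400
volume = 2,840,000 + 3,810,000 + 3,980,000 + 435,000 = 11,065,000 m³
S = 184,436,400 / 11,065,000 = 16.668 ‰

16.7 ‰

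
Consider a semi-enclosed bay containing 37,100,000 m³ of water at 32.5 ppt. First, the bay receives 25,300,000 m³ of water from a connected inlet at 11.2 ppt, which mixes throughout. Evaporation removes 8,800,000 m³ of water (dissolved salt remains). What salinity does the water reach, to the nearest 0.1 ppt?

27.8 ppt

After mixing: salt = 37,100,000×32.5 + 25,300,000×11.2 = 1,489,110,000; volume = 62,400,000 m³
After evaporation: salt unchanged = 1,489,110,000; volume = 62,400,000 − 8,800,000 = 53,600,000 m³
S = 1,489,110,000 / 53,600,000 = 27.7819 ppt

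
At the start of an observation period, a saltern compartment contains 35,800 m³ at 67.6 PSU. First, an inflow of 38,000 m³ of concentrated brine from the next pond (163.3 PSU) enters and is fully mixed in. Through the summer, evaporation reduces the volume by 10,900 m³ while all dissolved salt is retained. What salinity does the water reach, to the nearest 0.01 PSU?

After mixing: salt = 35,800×67.6 + 38,000×163.3 = 8,625,480; volume = 73,800 m³
After evaporation: salt unchanged = 8,625,480; volume = 73,800 − 10,900 = 62,900 m³
S = 8,625,480 / 62,900 = 137.13 PSU

137.13 PSU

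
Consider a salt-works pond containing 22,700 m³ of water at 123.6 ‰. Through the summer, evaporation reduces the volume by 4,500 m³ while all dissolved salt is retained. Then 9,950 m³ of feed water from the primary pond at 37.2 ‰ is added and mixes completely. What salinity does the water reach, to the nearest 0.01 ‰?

112.82 ‰

After evaporation: salt = 22,700×123.6 = 2,805,720; volume = 22,700 − 4,500 = 18,200 m³
After mixing: salt = 2,805,720 + 9,950×37.2 = 3,175,860; volume = 18,200 + 9,950 = 28,150 m³
S = 3,175,860 / 28,150 = 112.8192 ‰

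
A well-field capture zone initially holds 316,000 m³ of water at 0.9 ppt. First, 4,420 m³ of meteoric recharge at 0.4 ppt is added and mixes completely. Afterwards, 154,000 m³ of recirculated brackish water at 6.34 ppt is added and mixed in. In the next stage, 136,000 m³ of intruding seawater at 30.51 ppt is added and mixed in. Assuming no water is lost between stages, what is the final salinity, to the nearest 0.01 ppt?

Conserving salt mass:
Initial salt = 316,000×0.9 = 284,400
After stage 1: salt = 284,400 + 4,420×0.4 = 286,168; volume = 320,420 m³; S = 0.893 ppt
After stage 2: salt = 286,168 + 154,000×6.34 = 1,262,528; volume = 474,420 m³; S = 2.661 ppt
After stage 3: salt = 1,262,528 + 136,000×30.51 = 5,411,888; volume = 610,420 m³
S = 5,411,888 / 610,420 = 8.8658 ppt

8.87 ppt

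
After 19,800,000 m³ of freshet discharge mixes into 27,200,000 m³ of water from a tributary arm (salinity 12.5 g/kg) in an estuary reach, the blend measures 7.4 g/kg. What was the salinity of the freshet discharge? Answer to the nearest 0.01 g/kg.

0.39 g/kg

Salt balance: 27,200,000×12.5 + 19,800,000×S = 47,000,000×7.4
340,000,000 + 19,800,000·S = 347,800,000
S = (347,800,000 − 340,000,000) / 19,800,000 = 0.3939 g/kg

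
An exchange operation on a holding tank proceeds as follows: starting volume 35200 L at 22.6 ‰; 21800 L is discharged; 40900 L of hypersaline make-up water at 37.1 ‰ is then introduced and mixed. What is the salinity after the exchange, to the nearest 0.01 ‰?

33.52 ‰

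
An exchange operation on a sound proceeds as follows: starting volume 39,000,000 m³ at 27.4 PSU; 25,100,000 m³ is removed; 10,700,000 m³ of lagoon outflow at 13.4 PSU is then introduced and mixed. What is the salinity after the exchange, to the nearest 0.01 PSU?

Remaining after removal: 13,900,000 m³ at 27.4 PSU (salt = 380,860,000)
After addition: salt = 380,860,000 + 10,700,000×13.4 = 524,240,000; volume = 24,600,000 m³
S = 524,240,000 / 24,600,000 = 21.3106 PSU

21.31 PSU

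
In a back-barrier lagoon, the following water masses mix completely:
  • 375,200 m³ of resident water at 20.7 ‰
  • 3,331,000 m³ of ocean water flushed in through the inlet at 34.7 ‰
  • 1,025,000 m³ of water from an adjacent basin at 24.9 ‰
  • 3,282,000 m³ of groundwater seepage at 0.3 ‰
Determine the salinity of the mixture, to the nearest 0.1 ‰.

18.7 ‰

Mass of salt is conserved:
salt = 375,200×20.7 + 3,331,000×34.7 + 1,025,000×24.9 + 3,282,000×0.3 = 7,766,640 + 115,585,700 + 25,522,500 + 984,600 = 149,859,440
volume = 375,200 + 3,331,000 + 1,025,000 + 3,282,000 = 8,013,200 m³
S = 149,859,440 / 8,013,200 = 18.702 ‰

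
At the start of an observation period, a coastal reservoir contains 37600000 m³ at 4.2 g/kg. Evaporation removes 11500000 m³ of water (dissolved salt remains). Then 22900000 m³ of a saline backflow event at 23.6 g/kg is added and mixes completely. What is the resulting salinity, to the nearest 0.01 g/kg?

14.25 g/kg

After evaporation: salt = 37,600,000×4.2 = 157,920,000; volume = 37,600,000 − 11,500,000 = 26,100,000 m³
After mixing: salt = 157,920,000 + 22,900,000×23.6 = 698,360,000; volume = 26,100,000 + 22,900,000 = 49,000,000 m³
S = 698,360,000 / 49,000,000 = 14.2522 g/kg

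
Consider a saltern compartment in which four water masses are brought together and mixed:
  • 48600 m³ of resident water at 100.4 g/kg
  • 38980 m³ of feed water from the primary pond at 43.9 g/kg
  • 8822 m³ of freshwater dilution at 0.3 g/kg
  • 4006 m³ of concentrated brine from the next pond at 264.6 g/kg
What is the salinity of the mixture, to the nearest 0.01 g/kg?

76.22 g/kg

Total salt / total volume:
salt = 48,600×100.4 + 38,980×43.9 + 8,822×0.3 + 4,006×264.6 = 4,879,440 + 1,711,222 + 2,646.6 + 1,059,987.6 = 7,653,296.2
volume = 48,600 + 38,980 + 8,822 + 4,006 = 100,408 m³
S = 7,653,296.2 / 100,408 = 76.222 g/kg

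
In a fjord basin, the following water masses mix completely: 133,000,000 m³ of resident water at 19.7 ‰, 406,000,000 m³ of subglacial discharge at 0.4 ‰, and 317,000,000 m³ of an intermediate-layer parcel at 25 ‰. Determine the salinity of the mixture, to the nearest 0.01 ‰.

Weighted by volume,
salt = 133,000,000×19.7 + 406,000,000×0.4 + 317,000,000×25 = 2,620,100,000 + 162,400,000 + 7,925,000,000 = 10,707,500,000
volume = 133,000,000 + 406,000,000 + 317,000,000 = 856,000,000 m³
S = 10,707,500,000 / 856,000,000 = 12.5088 ‰

12.51 ‰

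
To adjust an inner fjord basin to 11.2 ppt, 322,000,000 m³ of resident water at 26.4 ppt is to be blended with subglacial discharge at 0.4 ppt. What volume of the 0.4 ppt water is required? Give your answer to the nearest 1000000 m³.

Salt balance: 322,000,000×26.4 + V×0.4 = (322,000,000+V)×11.2
8,500,800,000 + 0.4V = 3,606,400,000 + 11.2V
4,894,400,000 = 10.8V
V = 453,185,185.19 m³

453000000 m³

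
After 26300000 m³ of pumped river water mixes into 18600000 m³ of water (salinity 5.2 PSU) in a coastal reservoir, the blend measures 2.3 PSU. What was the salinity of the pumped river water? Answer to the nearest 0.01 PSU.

0.25 PSU

Salt balance: 18,600,000×5.2 + 26,300,000×S = 44,900,000×2.3
96,720,000 + 26,300,000·S = 103,270,000
S = (103,270,000 − 96,720,000) / 26,300,000 = 0.249 PSU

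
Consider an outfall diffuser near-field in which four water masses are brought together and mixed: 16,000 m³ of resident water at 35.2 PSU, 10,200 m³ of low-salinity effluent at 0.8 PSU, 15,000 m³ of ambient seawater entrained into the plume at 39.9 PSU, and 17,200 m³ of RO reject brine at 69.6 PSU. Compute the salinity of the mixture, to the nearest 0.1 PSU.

Salt balance:
salt = 16,000×35.2 + 10,200×0.8 + 15,000×39.9 + 17,200×69.6 = 563,200 + 8,160 + 598,500 + 1,197,120 = 2,366,980
volume = 16,000 + 10,200 + 15,000 + 17,200 = 58,400 m³
S = 2,366,980 / 58,400 = 40.53 PSU

40.5 PSU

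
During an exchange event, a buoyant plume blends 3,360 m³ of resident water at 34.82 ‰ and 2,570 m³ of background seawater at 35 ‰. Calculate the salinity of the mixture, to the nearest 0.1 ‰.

Weighted by volume,
salt = 3,360×34.82 + 2,570×35 = 116,995.2 + 89,950 = 206,945.2
volume = 3,360 + 2,570 = 5,930 m³
S = 206,945.2 / 5,930 = 34.898 ‰

34.9 ‰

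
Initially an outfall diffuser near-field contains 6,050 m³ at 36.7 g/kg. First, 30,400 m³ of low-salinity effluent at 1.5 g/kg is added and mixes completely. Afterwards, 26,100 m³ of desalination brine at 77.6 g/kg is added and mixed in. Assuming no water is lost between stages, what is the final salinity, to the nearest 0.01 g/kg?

36.66 g/kg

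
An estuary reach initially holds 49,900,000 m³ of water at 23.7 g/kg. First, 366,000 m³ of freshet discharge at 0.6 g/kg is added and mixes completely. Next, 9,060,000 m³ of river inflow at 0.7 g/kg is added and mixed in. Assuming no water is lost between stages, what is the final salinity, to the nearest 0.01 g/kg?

Salt balance:
Initial salt = 49,900,000×23.7 = 1,182,630,000
After stage 1: salt = 1,182,630,000 + 366,000×0.6 = 1,182,849,600; volume = 50,266,000 m³; S = 23.532 g/kg
After stage 2: salt = 1,182,849,600 + 9,060,000×0.7 = 1,189,191,600; volume = 59,326,000 m³
S = 1,189,191,600 / 59,326,000 = 20.045 g/kg

20.05 g/kg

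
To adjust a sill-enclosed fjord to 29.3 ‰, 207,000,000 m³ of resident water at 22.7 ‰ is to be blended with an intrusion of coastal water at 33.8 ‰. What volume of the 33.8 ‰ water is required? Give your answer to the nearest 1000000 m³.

304000000 m³

Salt balance: 207,000,000×22.7 + V×33.8 = (207,000,000+V)×29.3
4,698,900,000 + 33.8V = 6,065,100,000 + 29.3V
1,366,200,000 = 4.5V
V = 303,600,000 m³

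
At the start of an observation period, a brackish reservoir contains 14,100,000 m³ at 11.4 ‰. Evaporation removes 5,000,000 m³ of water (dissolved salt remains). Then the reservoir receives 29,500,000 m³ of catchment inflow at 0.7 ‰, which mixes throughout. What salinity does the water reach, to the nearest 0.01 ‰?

4.70 ‰

After evaporation: salt = 14,100,000×11.4 = 160,740,000; volume = 14,100,000 − 5,000,000 = 9,100,000 m³
After mixing: salt = 160,740,000 + 29,500,000×0.7 = 181,390,000; volume = 9,100,000 + 29,500,000 = 38,600,000 m³
S = 181,390,000 / 38,600,000 = 4.6992 ‰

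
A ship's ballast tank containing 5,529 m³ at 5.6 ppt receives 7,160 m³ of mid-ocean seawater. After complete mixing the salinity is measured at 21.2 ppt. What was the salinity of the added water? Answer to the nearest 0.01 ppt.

33.25 ppt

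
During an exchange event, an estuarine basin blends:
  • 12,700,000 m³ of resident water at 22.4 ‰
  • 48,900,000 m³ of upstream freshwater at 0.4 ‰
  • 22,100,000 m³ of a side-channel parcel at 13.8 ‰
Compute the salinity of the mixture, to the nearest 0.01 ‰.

7.28 ‰

Salt balance:
salt = 12,700,000×22.4 + 48,900,000×0.4 + 22,100,000×13.8 = 284,480,000 + 19,560,000 + 304,980,000 = 609,020,000
volume = 12,700,000 + 48,900,000 + 22,100,000 = 83,700,000 m³
S = 609,020,000 / 83,700,000 = 7.2762 ‰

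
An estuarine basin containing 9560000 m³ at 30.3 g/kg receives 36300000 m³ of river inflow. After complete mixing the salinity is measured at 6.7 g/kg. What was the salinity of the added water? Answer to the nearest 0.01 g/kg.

0.48 g/kg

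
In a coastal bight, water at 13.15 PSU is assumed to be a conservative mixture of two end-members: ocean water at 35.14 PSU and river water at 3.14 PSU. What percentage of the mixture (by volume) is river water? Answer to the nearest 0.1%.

68.7%

Let f be the freshwater fraction. Salt balance per unit volume:
f×3.14 + (1−f)×35.14 = 13.15
f = (35.14 − 13.15) / (35.14 − 3.14) = 21.99/32 = 0.6872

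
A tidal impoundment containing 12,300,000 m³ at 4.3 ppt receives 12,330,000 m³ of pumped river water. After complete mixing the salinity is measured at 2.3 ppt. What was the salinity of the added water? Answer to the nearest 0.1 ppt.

0.3 ppt

Salt balance: 12,300,000×4.3 + 12,330,000×S = 24,630,000×2.3
52,890,000 + 12,330,000·S = 56,649,000
S = (56,649,000 − 52,890,000) / 12,330,000 = 0.3049 ppt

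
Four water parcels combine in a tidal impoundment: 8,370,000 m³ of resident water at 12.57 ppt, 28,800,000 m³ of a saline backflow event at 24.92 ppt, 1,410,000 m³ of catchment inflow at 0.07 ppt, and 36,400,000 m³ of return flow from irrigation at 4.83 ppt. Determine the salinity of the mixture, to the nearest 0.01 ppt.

Salt balance:
salt = 8,370,000×12.57 + 28,800,000×24.92 + 1,410,000×0.07 + 36,400,000×4.83 = 105,210,900 + 717,696,000 + 98,700 + 175,812,000 = 998,817,600
volume = 8,370,000 + 28,800,000 + 1,410,000 + 36,400,000 = 74,980,000 m³
S = 998,817,600 / 74,980,000 = 13.3211 ppt

13.32 ppt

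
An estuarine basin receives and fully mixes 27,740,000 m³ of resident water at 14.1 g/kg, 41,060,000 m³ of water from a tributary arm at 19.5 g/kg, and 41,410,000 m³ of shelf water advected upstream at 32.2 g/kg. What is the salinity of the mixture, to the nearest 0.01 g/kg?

22.91 g/kg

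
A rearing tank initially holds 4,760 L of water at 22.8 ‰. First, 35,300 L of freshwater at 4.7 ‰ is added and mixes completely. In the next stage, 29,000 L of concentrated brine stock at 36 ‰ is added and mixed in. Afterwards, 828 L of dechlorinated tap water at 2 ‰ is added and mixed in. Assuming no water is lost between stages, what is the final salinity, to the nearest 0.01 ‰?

Total salt / total volume:
Initial salt = 4,760×22.8 = 108,528
After stage 1: salt = 108,528 + 35,300×4.7 = 274,438; volume = 40,060 L; S = 6.851 ‰
After stage 2: salt = 274,438 + 29,000×36 = 1,318,438; volume = 69,060 L; S = 19.091 ‰
After stage 3: salt = 1,318,438 + 828×2 = 1,320,094; volume = 69,888 L
S = 1,320,094 / 69,888 = 18.8887 ‰

18.89 ‰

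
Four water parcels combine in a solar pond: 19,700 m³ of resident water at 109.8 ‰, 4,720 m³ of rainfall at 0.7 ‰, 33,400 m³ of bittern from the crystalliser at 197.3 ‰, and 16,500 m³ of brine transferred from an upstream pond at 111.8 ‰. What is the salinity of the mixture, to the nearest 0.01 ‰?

Weighted by volume,
salt = 19,700×109.8 + 4,720×0.7 + 33,400×197.3 + 16,500×111.8 = 2,163,060 + 3,304 + 6,589,820 + 1,844,700 = 10,600,884
volume = 19,700 + 4,720 + 33,400 + 16,500 = 74,320 m³
S = 10,600,884 / 74,320 = 142.6384 ‰

142.64 ‰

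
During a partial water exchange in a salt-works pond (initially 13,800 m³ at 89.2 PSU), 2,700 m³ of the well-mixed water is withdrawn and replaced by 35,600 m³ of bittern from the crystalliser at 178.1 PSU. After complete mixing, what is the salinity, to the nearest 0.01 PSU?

156.97 PSU

Remaining after removal: 11,100 m³ at 89.2 PSU (salt = 990,120)
After addition: salt = 990,120 + 35,600×178.1 = 7,330,480; volume = 46,700 m³
S = 7,330,480 / 46,700 = 156.9696 PSU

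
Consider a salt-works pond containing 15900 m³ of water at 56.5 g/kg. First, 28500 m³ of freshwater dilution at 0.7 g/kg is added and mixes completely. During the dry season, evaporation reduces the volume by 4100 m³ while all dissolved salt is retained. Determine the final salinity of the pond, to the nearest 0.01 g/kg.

After mixing: salt = 15,900×56.5 + 28,500×0.7 = 918,300; volume = 44,400 m³
After evaporation: salt unchanged = 918,300; volume = 44,400 − 4,100 = 40,300 m³
S = 918,300 / 40,300 = 22.7866 g/kg

22.79 g/kg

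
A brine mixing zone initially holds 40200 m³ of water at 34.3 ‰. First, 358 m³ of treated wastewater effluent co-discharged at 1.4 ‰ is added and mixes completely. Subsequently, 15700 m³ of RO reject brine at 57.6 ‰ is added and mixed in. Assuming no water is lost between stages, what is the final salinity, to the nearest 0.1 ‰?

40.6 ‰

Weighted by volume,
Initial salt = 40,200×34.3 = 1,378,860
After stage 1: salt = 1,378,860 + 358×1.4 = 1,379,361.2; volume = 40,558 m³; S = 34.01 ‰
After stage 2: salt = 1,379,361.2 + 15,700×57.6 = 2,283,681.2; volume = 56,258 m³
S = 2,283,681.2 / 56,258 = 40.593 ‰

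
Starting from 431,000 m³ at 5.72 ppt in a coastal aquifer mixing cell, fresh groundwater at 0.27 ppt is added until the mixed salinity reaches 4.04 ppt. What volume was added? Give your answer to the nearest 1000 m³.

Salt balance: 431,000×5.72 + V×0.27 = (431,000+V)×4.04
2,465,320 + 0.27V = 1,741,240 + 4.04V
724,080 = 3.77V
V = 192,063.66 m³

192000 m³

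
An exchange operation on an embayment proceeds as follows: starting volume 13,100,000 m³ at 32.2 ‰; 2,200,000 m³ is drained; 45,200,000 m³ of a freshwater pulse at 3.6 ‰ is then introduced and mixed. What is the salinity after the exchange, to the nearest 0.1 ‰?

9.2 ‰

Remaining after removal: 10,900,000 m³ at 32.2 ‰ (salt = 350,980,000)
After addition: salt = 350,980,000 + 45,200,000×3.6 = 513,700,000; volume = 56,100,000 m³
S = 513,700,000 / 56,100,000 = 9.1569 ‰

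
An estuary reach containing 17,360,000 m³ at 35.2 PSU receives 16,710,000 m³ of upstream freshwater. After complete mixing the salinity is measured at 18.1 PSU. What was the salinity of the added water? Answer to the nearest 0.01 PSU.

Salt balance: 17,360,000×35.2 + 16,710,000×S = 34,070,000×18.1
611,072,000 + 16,710,000·S = 616,667,000
S = (616,667,000 − 611,072,000) / 16,710,000 = 0.3348 PSU

0.33 PSU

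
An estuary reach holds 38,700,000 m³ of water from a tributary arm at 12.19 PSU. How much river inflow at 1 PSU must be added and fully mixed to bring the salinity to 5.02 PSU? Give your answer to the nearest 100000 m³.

69000000 m³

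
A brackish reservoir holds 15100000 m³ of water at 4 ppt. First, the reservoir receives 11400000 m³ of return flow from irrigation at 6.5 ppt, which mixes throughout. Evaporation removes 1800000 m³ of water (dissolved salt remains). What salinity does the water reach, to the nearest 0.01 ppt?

After mixing: salt = 15,100,000×4 + 11,400,000×6.5 = 134,500,000; volume = 26,500,000 m³
After evaporation: salt unchanged = 134,500,000; volume = 26,500,000 − 1,800,000 = 24,700,000 m³
S = 134,500,000 / 24,700,000 = 5.4453 ppt

5.45 ppt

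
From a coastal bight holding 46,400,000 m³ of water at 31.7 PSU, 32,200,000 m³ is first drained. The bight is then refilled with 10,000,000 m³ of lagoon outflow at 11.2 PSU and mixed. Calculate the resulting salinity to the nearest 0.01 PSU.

23.23 PSU

Remaining after removal: 14,200,000 m³ at 31.7 PSU (salt = 450,140,000)
After addition: salt = 450,140,000 + 10,000,000×11.2 = 562,140,000; volume = 24,200,000 m³
S = 562,140,000 / 24,200,000 = 23.2289 PSU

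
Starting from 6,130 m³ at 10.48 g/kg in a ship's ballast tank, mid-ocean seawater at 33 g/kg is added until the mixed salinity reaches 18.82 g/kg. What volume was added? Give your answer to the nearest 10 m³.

3610 m³

Salt balance: 6,130×10.48 + V×33 = (6,130+V)×18.82
64,242.4 + 33V = 115,366.6 + 18.82V
51,124.2 = 14.18V
V = 3,605.37 m³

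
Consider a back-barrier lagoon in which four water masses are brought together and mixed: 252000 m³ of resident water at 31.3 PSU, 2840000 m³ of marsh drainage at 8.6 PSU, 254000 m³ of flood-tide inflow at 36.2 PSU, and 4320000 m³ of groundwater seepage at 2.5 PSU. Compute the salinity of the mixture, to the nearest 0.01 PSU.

6.82 PSU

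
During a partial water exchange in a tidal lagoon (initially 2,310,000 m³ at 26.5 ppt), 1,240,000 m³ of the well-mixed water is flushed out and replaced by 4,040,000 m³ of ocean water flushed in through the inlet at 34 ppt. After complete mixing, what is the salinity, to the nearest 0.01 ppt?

Remaining after removal: 1,070,000 m³ at 26.5 ppt (salt = 28,355,000)
After addition: salt = 28,355,000 + 4,040,000×34 = 165,715,000; volume = 5,110,000 m³
S = 165,715,000 / 5,110,000 = 32.4295 ppt

32.43 ppt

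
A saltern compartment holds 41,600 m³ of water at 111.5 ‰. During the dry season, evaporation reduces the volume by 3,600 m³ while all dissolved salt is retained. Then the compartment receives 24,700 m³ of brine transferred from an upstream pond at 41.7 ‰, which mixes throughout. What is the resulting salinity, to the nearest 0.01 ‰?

After evaporation: salt = 41,600×111.5 = 4,638,400; volume = 41,600 − 3,600 = 38,000 m³
After mixing: salt = 4,638,400 + 24,700×41.7 = 5,668,390; volume = 38,000 + 24,700 = 62,700 m³
S = 5,668,390 / 62,700 = 90.4049 ‰

90.40 ‰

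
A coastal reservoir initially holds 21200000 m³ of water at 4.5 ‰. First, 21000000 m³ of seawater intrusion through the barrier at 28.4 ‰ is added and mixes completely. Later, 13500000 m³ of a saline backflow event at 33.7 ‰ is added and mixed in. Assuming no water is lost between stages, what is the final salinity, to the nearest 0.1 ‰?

20.6 ‰

Weighted by volume,
Initial salt = 21,200,000×4.5 = 95,400,000
After stage 1: salt = 95,400,000 + 21,000,000×28.4 = 691,800,000; volume = 42,200,000 m³; S = 16.393 ‰
After stage 2: salt = 691,800,000 + 13,500,000×33.7 = 1,146,750,000; volume = 55,700,000 m³
S = 1,146,750,000 / 55,700,000 = 20.588 ‰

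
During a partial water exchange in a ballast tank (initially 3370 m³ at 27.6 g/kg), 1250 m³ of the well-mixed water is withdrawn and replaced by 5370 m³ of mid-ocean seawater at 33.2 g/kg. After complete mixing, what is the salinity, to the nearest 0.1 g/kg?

Remaining after removal: 2,120 m³ at 27.6 g/kg (salt = 58,512)
After addition: salt = 58,512 + 5,370×33.2 = 236,796; volume = 7,490 m³
S = 236,796 / 7,490 = 31.615 g/kg

31.6 g/kg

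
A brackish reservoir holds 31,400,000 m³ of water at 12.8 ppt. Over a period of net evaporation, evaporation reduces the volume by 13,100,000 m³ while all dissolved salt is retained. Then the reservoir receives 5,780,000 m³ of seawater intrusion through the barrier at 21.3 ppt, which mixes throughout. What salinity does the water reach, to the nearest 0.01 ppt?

After evaporation: salt = 31,400,000×12.8 = 401,920,000; volume = 31,400,000 − 13,100,000 = 18,300,000 m³
After mixing: salt = 401,920,000 + 5,780,000×21.3 = 525,034,000; volume = 18,300,000 + 5,780,000 = 24,080,000 m³
S = 525,034,000 / 24,080,000 = 21.8037 ppt

21.80 ppt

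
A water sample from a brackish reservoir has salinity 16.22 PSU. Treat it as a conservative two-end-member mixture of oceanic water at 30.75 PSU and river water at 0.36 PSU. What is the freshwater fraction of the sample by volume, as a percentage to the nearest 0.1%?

47.8%

Let f be the freshwater fraction. Salt balance per unit volume:
f×0.36 + (1−f)×30.75 = 16.22
f = (30.75 − 16.22) / (30.75 − 0.36) = 14.53/30.39 = 0.4781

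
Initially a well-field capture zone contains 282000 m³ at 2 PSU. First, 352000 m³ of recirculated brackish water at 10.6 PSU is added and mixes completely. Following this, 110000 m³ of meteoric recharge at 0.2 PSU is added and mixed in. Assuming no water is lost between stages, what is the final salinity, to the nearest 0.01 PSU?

5.80 PSU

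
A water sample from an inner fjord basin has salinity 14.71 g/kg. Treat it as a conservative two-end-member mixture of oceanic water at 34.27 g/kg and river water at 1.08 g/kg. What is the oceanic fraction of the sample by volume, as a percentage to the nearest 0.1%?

41.1%

Let g be the oceanic fraction. Salt balance per unit volume:
g×34.27 + (1−g)×1.08 = 14.71
g = (14.71 − 1.08) / (34.27 − 1.08) = 13.63/33.19 = 0.4107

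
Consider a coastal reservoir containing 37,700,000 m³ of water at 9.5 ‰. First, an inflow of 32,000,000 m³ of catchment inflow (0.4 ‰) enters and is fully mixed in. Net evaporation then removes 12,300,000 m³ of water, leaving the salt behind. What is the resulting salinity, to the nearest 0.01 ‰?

6.46 ‰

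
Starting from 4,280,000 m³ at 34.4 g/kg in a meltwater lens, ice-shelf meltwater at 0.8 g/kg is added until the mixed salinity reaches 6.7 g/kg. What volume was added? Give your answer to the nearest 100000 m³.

20100000 m³

Salt balance: 4,280,000×34.4 + V×0.8 = (4,280,000+V)×6.7
147,232,000 + 0.8V = 28,676,000 + 6.7V
118,556,000 = 5.9V
V = 20,094,237.29 m³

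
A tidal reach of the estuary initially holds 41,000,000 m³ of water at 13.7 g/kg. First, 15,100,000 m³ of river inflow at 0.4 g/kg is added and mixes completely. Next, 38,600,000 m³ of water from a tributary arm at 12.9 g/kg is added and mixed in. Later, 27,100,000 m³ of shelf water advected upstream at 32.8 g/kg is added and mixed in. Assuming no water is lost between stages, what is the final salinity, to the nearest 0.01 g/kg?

By conservation of dissolved salt,
Initial salt = 41,000,000×13.7 = 561,700,000
After stage 1: salt = 561,700,000 + 15,100,000×0.4 = 567,740,000; volume = 56,100,000 m³; S = 10.12 g/kg
After stage 2: salt = 567,740,000 + 38,600,000×12.9 = 1,065,680,000; volume = 94,700,000 m³; S = 11.253 g/kg
After stage 3: salt = 1,065,680,000 + 27,100,000×32.8 = 1,954,560,000; volume = 121,800,000 m³
S = 1,954,560,000 / 121,800,000 = 16.0473 g/kg

16.05 g/kg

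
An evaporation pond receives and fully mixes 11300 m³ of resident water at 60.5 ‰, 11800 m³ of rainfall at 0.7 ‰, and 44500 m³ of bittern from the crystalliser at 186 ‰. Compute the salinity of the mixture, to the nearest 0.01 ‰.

Conserving salt mass:
salt = 11,300×60.5 + 11,800×0.7 + 44,500×186 = 683,650 + 8,260 + 8,277,000 = 8,968,910
volume = 11,300 + 11,800 + 44,500 = 67,600 m³
S = 8,968,910 / 67,600 = 132.6762 ‰

132.68 ‰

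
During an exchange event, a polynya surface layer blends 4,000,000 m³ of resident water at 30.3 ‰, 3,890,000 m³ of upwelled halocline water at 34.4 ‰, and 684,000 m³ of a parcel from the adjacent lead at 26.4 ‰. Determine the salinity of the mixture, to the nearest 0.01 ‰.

Conserving salt mass:
salt = 4,000,000×30.3 + 3,890,000×34.4 + 684,000×26.4 = 121,200,000 + 133,816,000 + 18,057,600 = 273,073,600
volume = 4,000,000 + 3,890,000 + 684,000 = 8,574,000 m³
S = 273,073,600 / 8,574,000 = 31.849 ‰

31.85 ‰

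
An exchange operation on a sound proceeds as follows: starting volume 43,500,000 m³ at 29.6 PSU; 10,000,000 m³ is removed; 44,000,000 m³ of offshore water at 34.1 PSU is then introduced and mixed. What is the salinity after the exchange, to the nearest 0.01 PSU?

Remaining after removal: 33,500,000 m³ at 29.6 PSU (salt = 991,600,000)
After addition: salt = 991,600,000 + 44,000,000×34.1 = 2,492,000,000; volume = 77,500,000 m³
S = 2,492,000,000 / 77,500,000 = 32.1548 PSU

32.15 PSU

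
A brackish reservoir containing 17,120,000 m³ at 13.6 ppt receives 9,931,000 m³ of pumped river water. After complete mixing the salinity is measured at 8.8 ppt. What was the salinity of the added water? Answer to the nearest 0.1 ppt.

Salt balance: 17,120,000×13.6 + 9,931,000×S = 27,051,000×8.8
232,832,000 + 9,931,000·S = 238,048,800
S = (238,048,800 − 232,832,000) / 9,931,000 = 0.5253 ppt

0.5 ppt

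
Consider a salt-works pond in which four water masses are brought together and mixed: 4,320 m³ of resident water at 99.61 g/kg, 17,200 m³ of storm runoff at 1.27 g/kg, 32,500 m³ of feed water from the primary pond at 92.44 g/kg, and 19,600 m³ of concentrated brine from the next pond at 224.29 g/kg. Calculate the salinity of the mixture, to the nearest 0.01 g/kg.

Weighted by volume,
salt = 4,320×99.61 + 17,200×1.27 + 32,500×92.44 + 19,600×224.29 = 430,315.2 + 21,844 + 3,004,300 + 4,396,084 = 7,852,543.2
volume = 4,320 + 17,200 + 32,500 + 19,600 = 73,620 m³
S = 7,852,543.2 / 73,620 = 106.6632 g/kg

106.66 g/kg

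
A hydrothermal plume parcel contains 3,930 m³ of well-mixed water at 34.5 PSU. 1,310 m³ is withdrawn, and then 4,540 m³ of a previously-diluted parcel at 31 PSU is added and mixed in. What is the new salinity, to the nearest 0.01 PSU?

32.28 PSU

Remaining after removal: 2,620 m³ at 34.5 PSU (salt = 90,390)
After addition: salt = 90,390 + 4,540×31 = 231,130; volume = 7,160 m³
S = 231,130 / 7,160 = 32.2807 PSU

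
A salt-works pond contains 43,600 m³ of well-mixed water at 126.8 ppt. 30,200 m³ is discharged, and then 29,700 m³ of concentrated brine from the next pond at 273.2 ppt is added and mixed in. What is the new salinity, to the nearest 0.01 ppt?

227.68 ppt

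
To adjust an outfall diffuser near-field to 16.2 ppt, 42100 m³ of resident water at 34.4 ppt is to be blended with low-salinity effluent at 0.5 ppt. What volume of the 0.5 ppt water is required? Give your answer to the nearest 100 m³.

48800 m³

Salt balance: 42,100×34.4 + V×0.5 = (42,100+V)×16.2
1,448,240 + 0.5V = 682,020 + 16.2V
766,220 = 15.7V
V = 48,803.82 m³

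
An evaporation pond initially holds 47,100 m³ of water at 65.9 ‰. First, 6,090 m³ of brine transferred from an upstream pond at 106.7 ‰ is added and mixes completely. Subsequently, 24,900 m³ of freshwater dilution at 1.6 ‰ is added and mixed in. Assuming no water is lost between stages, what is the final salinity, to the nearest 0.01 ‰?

Total salt / total volume:
Initial salt = 47,100×65.9 = 3,103,890
After stage 1: salt = 3,103,890 + 6,090×106.7 = 3,753,693; volume = 53,190 m³; S = 70.571 ‰
After stage 2: salt = 3,753,693 + 24,900×1.6 = 3,793,533; volume = 78,090 m³
S = 3,793,533 / 78,090 = 48.579 ‰

48.58 ‰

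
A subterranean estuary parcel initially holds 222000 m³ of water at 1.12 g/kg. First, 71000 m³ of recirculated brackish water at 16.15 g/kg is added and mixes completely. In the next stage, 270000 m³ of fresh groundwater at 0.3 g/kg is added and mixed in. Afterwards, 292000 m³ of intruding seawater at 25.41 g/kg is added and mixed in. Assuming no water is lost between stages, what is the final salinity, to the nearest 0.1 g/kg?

Weighted by volume,
Initial salt = 222,000×1.12 = 248,640
After stage 1: salt = 248,640 + 71,000×16.15 = 1,395,290; volume = 293,000 m³; S = 4.762 g/kg
After stage 2: salt = 1,395,290 + 270,000×0.3 = 1,476,290; volume = 563,000 m³; S = 2.622 g/kg
After stage 3: salt = 1,476,290 + 292,000×25.41 = 8,896,010; volume = 855,000 m³
S = 8,896,010 / 855,000 = 10.4047 g/kg

10.4 g/kg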